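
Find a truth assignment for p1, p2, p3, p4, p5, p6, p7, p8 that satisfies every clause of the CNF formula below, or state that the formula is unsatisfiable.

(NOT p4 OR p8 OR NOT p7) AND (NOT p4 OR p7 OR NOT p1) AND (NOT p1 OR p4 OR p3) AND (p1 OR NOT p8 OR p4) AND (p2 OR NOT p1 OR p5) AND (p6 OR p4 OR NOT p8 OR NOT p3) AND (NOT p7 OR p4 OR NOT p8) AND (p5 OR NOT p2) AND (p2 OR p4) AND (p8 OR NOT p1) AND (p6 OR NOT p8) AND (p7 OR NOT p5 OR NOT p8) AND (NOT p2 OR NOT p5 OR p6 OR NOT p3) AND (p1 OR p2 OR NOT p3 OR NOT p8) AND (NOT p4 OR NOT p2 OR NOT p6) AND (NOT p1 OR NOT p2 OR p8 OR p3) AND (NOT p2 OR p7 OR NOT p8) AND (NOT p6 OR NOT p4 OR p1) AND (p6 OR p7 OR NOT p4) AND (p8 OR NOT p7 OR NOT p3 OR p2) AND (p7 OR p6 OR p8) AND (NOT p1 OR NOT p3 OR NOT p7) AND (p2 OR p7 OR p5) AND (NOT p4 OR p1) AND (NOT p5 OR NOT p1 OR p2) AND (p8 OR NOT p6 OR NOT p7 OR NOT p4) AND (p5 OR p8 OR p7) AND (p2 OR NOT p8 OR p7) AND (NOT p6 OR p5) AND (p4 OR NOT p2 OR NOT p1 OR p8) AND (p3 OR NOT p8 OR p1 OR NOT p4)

p1 ↦ false; p2 ↦ true; p3 ↦ false; p4 ↦ false; p5 ↦ true; p6 ↦ true; p7 ↦ false; p8 ↦ false

Suppose p5 = true.
Suppose p2 = true.
Suppose p8 = false.
The clause (NOT p1) is unit, so p1 = false.
The clause (NOT p4) is unit, so p4 = false.
Suppose p6 = true.
Every clause is now satisfied; p3, p7 are unconstrained.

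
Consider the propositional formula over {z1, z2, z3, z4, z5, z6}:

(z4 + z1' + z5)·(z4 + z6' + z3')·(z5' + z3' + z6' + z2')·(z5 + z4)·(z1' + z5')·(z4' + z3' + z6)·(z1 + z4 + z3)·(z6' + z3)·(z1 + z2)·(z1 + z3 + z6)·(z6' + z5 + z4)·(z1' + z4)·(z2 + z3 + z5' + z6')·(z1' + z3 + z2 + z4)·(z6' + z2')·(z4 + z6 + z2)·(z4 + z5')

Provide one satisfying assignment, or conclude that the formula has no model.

z1 ↦ 1; z2 ↦ 0; z3 ↦ 0; z4 ↦ 1; z5 ↦ 0; z6 ↦ 0

Branch on z5: set z5 = 0.
Unit clause (z4) forces z4 = 1.
Branch on z3: set z3 = 0.
Unit clause (z6') forces z6 = 0.
Unit clause (z1) forces z1 = 1.
Every clause is now satisfied; z2 is unconstrained.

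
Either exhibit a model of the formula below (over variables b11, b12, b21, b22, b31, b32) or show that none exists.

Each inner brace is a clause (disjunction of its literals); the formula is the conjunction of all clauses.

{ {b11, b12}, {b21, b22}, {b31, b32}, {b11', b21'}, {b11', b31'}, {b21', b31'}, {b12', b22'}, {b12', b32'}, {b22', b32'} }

Suppose b11 = 1.
(b21') alone gives b21 = 0.
(b22) alone gives b22 = 1.
(b31') alone gives b31 = 0.
(b32) alone gives b32 = 1.
But (b32') is also a unit clause — contradiction.
Undo b11 and try b11 = 0.
(b12) alone gives b12 = 1.
(b22') alone gives b22 = 0.
(b21) alone gives b21 = 1.
(b31') alone gives b31 = 0.
(b32) alone gives b32 = 1.
But (b32') is also a unit clause — contradiction.
Either choice for b11 ends in contradiction.

UNSATISFIABLE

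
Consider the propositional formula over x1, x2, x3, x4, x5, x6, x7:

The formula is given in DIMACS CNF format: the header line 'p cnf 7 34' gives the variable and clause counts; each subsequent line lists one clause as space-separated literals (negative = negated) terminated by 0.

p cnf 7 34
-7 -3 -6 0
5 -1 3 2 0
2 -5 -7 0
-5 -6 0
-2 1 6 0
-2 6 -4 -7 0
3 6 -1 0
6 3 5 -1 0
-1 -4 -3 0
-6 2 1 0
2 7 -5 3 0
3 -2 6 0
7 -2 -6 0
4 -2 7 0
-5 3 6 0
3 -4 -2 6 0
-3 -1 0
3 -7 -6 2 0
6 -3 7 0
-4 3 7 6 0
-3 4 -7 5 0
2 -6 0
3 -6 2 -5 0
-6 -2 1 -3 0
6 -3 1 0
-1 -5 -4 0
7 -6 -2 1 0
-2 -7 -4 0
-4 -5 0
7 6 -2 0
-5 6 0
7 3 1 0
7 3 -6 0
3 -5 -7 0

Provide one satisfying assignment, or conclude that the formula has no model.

x1: False, x2: False, x3: False, x4: False, x5: False, x6: False, x7: True

Suppose x5 = False.
Suppose x3 = False.
Suppose x1 = False.
From the singleton clause (x7), x7 = True.
Suppose x2 = False.
From the singleton clause (¬x6), x6 = False.
All clauses hold; x4 can take either value.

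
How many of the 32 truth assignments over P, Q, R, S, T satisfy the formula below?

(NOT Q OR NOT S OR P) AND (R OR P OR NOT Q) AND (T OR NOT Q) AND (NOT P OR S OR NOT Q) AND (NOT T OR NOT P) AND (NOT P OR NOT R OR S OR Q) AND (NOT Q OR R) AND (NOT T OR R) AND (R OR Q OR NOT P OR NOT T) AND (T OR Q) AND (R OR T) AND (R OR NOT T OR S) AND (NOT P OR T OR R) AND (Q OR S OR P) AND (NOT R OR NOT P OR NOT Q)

There are 2^5 = 32 truth assignments over (P, Q, R, S, T).
Split on Q. With Q = true, the clauses containing Q are satisfied and NOT Q drops from the rest; 1 of the 2^4 = 16 assignments to the other variables satisfy what remains.
With Q = false, by the same count on the reduced clause set, 1 assignment works.
Total: 1 + 1 = 2.

2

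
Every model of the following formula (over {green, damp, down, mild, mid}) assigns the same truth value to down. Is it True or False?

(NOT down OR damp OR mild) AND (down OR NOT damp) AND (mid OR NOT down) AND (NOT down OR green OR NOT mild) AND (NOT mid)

Suppose down = true.
(mid) alone gives mid = true.
Now (NOT mid) is unsatisfied and unit — conflict.
So every satisfying assignment has down = False.

False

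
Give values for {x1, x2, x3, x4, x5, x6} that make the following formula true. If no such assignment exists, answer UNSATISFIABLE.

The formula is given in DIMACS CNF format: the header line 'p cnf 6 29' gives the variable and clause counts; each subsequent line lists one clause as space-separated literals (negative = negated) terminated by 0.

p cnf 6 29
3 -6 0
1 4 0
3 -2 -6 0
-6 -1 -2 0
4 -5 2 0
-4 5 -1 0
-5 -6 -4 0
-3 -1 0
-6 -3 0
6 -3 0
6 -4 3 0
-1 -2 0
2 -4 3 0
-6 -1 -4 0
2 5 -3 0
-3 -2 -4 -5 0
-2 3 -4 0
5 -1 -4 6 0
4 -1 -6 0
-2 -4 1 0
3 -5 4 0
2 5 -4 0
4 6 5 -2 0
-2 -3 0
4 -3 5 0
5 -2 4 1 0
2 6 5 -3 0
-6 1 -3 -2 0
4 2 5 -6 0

x1=True, x2=False, x3=False, x4=False, x5=False, x6=False

Branch on x3: set x3 = False.
(¬x6) alone gives x6 = False.
(¬x4) alone gives x4 = False.
(x1) alone gives x1 = True.
(¬x2) alone gives x2 = False.
(¬x5) alone gives x5 = False.
All clauses are satisfied.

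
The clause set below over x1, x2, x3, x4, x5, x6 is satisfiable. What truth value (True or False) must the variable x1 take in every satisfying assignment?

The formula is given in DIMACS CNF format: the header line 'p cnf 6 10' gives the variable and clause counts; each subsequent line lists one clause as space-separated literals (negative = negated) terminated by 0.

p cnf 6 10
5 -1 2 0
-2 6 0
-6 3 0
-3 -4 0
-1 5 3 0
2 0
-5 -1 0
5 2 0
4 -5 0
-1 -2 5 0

Suppose x1 = True.
The clause (x2) is unit, so x2 = True.
The clause (x6) is unit, so x6 = True.
The clause (x3) is unit, so x3 = True.
The clause (¬x4) is unit, so x4 = False.
The clause (¬x5) is unit, so x5 = False.
But (x5) is also a unit clause — contradiction.
So every satisfying assignment has x1 = False.

False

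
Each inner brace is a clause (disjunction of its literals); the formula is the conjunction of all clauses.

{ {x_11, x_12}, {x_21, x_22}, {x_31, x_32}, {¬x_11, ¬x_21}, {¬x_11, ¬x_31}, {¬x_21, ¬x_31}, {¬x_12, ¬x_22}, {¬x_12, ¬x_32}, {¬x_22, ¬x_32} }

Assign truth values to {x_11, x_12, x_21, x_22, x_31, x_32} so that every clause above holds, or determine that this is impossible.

UNSATISFIABLE

Suppose x_11 = True.
Unit clause (¬x_21) forces x_21 = False.
Unit clause (x_22) forces x_22 = True.
Unit clause (¬x_31) forces x_31 = False.
Unit clause (x_32) forces x_32 = True.
That conflicts with the unit clause (¬x_32).
Undo x_11 and try x_11 = False.
Unit clause (x_12) forces x_12 = True.
Unit clause (¬x_22) forces x_22 = False.
Unit clause (x_21) forces x_21 = True.
Unit clause (¬x_31) forces x_31 = False.
Unit clause (x_32) forces x_32 = True.
That conflicts with the unit clause (¬x_32).
Either choice for x_11 ends in contradiction.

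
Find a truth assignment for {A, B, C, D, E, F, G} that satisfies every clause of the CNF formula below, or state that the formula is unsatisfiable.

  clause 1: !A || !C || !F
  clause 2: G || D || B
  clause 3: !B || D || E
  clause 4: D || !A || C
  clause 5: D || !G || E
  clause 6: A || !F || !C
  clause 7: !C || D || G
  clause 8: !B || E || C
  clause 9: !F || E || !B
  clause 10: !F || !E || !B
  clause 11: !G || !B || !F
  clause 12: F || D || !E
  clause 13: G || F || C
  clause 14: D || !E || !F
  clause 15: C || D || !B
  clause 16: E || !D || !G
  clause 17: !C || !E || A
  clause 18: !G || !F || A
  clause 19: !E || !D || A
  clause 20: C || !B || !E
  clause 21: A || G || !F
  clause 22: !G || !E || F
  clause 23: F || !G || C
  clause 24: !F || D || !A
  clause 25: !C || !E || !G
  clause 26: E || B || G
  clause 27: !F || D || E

Suppose A = true.
Suppose C = false.
Unit clause (D) forces D = true.
Suppose B = false.
Suppose G = false.
Unit clause (F) forces F = true.
Unit clause (E) forces E = true.
This assignment satisfies each clause.

A: true,  B: false,  C: false,  D: true,  E: true,  F: true,  G: false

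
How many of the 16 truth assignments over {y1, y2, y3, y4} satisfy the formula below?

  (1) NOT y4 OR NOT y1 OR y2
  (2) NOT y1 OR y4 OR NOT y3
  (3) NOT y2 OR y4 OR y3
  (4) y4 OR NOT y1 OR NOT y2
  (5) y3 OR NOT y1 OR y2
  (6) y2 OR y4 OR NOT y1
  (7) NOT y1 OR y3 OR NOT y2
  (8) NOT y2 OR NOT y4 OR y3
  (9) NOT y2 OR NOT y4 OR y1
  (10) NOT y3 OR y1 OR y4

4

There are 2^4 = 16 truth assignments over (y1, y2, y3, y4).
Check each against the 10 clauses (columns in the order y1, y2, y3, y4):
  F F F F  ✓ satisfies all
  F F F T  ✓ satisfies all
  F F T F  ✗ fails (NOT y3 OR y1 OR y4)
  F F T T  ✓ satisfies all
  F T F F  ✗ fails (NOT y2 OR y4 OR y3)
  F T F T  ✗ fails (NOT y2 OR NOT y4 OR y3)
  F T T F  ✗ fails (NOT y3 OR y1 OR y4)
  F T T T  ✗ fails (NOT y2 OR NOT y4 OR y1)
  T F F F  ✗ fails (y3 OR NOT y1 OR y2)
  T F F T  ✗ fails (NOT y4 OR NOT y1 OR y2)
  T F T F  ✗ fails (NOT y1 OR y4 OR NOT y3)
  T F T T  ✗ fails (NOT y4 OR NOT y1 OR y2)
  T T F F  ✗ fails (NOT y2 OR y4 OR y3)
  T T F T  ✗ fails (NOT y1 OR y3 OR NOT y2)
  T T T F  ✗ fails (NOT y1 OR y4 OR NOT y3)
  T T T T  ✓ satisfies all
4 of the 16 rows are models.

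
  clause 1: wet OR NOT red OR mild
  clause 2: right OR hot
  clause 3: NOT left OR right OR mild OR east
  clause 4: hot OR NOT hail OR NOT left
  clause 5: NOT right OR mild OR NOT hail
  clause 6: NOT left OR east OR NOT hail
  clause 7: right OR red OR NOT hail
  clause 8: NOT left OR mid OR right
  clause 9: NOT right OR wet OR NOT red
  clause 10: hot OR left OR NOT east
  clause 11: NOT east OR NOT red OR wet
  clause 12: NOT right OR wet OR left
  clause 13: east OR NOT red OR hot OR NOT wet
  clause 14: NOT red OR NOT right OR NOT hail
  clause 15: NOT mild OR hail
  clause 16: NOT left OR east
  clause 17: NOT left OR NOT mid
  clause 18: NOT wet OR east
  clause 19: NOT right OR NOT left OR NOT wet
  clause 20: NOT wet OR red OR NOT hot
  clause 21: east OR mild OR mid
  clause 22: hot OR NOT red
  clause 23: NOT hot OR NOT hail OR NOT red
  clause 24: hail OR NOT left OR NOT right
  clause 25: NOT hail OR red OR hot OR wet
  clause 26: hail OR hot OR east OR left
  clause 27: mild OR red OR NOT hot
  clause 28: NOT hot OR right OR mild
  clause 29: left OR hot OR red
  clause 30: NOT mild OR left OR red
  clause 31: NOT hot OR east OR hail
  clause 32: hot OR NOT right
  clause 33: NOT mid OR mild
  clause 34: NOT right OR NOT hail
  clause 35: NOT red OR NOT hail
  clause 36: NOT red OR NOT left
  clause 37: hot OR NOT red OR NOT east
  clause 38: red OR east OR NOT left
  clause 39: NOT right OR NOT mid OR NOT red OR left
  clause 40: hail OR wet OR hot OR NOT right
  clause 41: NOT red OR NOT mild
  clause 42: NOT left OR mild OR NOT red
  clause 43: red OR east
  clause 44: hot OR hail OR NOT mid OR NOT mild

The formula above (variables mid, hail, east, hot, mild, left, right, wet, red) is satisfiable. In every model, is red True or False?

True

Suppose red = false.
The clause (east) is unit, so east = true.
Case right = true:
The clause (hot) is unit, so hot = true.
The clause (NOT wet) is unit, so wet = false.
The clause (left) is unit, so left = true.
The clause (NOT mid) is unit, so mid = false.
The clause (hail) is unit, so hail = true.
That conflicts with the unit clause (NOT hail).
Backtrack on right: now try right = false.
The clause (hot) is unit, so hot = true.
The clause (NOT hail) is unit, so hail = false.
The clause (NOT mild) is unit, so mild = false.
That conflicts with the unit clause (mild).
Neither right = true nor right = false works.
So every satisfying assignment has red = True.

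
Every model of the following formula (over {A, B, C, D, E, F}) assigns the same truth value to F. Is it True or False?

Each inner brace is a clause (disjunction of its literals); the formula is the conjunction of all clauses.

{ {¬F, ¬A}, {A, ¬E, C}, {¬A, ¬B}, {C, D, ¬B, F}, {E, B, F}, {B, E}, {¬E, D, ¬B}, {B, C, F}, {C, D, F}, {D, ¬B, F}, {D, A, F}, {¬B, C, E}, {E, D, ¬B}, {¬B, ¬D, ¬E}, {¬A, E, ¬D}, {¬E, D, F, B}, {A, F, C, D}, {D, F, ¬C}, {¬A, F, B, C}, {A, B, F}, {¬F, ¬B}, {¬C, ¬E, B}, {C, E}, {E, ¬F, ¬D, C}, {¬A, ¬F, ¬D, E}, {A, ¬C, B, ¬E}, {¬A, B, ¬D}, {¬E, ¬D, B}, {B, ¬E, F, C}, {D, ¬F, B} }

False

Suppose F = True.
(¬A) alone gives A = False.
(¬B) alone gives B = False.
(E) alone gives E = True.
(C) alone gives C = True.
That conflicts with the unit clause (¬C).
So every satisfying assignment has F = False.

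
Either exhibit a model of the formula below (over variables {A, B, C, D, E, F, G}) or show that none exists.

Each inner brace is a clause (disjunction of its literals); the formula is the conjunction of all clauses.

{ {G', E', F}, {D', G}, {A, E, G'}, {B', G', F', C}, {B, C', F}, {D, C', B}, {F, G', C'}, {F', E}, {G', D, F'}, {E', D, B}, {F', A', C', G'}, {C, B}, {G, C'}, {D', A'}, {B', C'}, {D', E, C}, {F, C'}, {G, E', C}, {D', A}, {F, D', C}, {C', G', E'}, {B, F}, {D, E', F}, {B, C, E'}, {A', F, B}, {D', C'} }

Suppose D = 0.
Suppose C = 0.
From the singleton clause (B), B = 1.
Suppose G = 1.
From the singleton clause (F'), F = 0.
From the singleton clause (E'), E = 0.
From the singleton clause (A), A = 1.
All clauses are satisfied.

A=1,  B=1,  C=0,  D=0,  E=0,  F=0,  G=1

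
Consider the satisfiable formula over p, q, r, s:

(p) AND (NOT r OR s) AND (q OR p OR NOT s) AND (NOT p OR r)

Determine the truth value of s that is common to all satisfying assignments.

Suppose s = false.
From the singleton clause (p), p = true.
From the singleton clause (NOT r), r = false.
But (r) is also a unit clause — contradiction.
So every satisfying assignment has s = True.

True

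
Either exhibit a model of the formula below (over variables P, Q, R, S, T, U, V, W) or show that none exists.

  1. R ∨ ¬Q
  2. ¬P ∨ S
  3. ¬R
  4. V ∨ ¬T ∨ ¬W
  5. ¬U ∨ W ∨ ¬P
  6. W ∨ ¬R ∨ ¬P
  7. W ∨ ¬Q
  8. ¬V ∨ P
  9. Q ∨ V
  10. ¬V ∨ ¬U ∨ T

P: True,  Q: False,  R: False,  S: True,  T: False,  U: False,  V: True,  W: True

(¬R) alone gives R = False.
(¬Q) alone gives Q = False.
(V) alone gives V = True.
(P) alone gives P = True.
(S) alone gives S = True.
Suppose U = False.
All clauses hold; T, W can take either value.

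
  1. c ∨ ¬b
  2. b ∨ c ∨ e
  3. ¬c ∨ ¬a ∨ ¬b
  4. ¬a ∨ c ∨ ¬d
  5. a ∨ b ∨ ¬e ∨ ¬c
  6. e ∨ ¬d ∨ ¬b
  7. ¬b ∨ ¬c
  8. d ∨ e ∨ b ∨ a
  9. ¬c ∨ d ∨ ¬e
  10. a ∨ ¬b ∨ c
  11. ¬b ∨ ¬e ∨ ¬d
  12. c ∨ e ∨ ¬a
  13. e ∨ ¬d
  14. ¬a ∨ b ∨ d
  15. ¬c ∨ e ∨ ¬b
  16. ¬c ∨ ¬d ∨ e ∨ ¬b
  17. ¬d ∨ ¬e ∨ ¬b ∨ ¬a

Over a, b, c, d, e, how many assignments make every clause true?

3

There are 2^5 = 32 truth assignments over (a, b, c, d, e).
Split on c. With c = True, the clauses containing c are satisfied and ¬c drops from the rest; 1 of the 2^4 = 16 assignments to the other variables satisfy what remains.
With c = False, by the same count on the reduced clause set, 2 assignments work.
(One model: a=F, b=F, c=F, d=F, e=T.)
Total: 1 + 2 = 3.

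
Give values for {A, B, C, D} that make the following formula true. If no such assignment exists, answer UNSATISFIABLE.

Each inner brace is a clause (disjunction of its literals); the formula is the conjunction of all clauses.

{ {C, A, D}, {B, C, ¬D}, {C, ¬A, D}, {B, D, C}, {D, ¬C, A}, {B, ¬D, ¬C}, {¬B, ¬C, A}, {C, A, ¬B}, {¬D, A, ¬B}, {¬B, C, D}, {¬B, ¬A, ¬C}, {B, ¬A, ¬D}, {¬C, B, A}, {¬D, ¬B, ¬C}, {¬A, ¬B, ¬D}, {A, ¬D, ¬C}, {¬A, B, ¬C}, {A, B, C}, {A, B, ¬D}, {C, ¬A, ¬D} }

UNSATISFIABLE

Try C = True.
Try D = True.
(B) alone gives B = True.
That conflicts with the unit clause (¬B).
Undo D and try D = False.
(A) alone gives A = True.
(¬B) alone gives B = False.
That conflicts with the unit clause (B).
Both values of D lead to a conflict.
Undo C and try C = False.
Try A = True.
(D) alone gives D = True.
That conflicts with the unit clause (¬D).
Undo A and try A = False.
(D) alone gives D = True.
(B) alone gives B = True.
That conflicts with the unit clause (¬B).
Both values of A lead to a conflict.
Both values of C lead to a conflict.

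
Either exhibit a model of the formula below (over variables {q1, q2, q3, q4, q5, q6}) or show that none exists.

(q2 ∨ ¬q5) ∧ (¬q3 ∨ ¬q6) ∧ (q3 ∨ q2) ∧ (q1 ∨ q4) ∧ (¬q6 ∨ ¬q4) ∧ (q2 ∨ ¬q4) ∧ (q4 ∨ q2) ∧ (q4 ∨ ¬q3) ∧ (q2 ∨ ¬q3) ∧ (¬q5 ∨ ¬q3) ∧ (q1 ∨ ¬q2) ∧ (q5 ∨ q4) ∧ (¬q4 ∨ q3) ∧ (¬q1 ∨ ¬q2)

Suppose q2 = True.
From the singleton clause (q1), q1 = True.
That conflicts with the unit clause (¬q1).
That branch fails; take q2 = False instead.
From the singleton clause (¬q5), q5 = False.
From the singleton clause (q3), q3 = True.
That conflicts with the unit clause (¬q3).
Either choice for q2 ends in contradiction.

UNSATISFIABLE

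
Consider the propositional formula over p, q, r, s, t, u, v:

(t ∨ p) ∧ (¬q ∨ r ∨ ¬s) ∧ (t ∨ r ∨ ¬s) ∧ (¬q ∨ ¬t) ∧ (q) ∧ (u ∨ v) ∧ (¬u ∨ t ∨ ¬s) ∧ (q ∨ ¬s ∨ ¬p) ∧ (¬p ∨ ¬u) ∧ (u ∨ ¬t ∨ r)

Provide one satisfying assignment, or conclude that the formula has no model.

The clause (q) is unit, so q = True.
The clause (¬t) is unit, so t = False.
The clause (p) is unit, so p = True.
The clause (¬u) is unit, so u = False.
The clause (v) is unit, so v = True.
Suppose r = True.
All clauses hold; s can take either value.

p: True, q: True, r: True, s: True, t: False, u: False, v: True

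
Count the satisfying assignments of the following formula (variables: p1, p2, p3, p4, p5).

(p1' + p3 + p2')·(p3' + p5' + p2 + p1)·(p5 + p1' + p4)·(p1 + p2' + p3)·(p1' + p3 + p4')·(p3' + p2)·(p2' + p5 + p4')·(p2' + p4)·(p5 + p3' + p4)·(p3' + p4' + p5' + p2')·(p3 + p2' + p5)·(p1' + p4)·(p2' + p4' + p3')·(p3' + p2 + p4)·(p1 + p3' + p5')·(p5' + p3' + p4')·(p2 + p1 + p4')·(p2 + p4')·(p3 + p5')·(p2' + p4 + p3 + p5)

There are 2^5 = 32 truth assignments over (p1, p2, p3, p4, p5).
Split on p4. With p4 = 1, the clauses containing p4 are satisfied and p4' drops from the rest; 0 of the 2^4 = 16 assignments to the other variables satisfy what remains.
With p4 = 0, by the same count on the reduced clause set, 1 assignment works.
(One model: p1=F, p2=F, p3=F, p4=F, p5=F.)
Total: 0 + 1 = 1.

1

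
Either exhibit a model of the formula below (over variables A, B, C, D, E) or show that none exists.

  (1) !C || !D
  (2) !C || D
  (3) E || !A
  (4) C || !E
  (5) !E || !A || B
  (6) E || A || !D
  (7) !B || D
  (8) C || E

UNSATISFIABLE

Case C = false:
From the singleton clause (!E), E = false.
Now (E) is unsatisfied and unit — conflict.
That branch fails; take C = true instead.
From the singleton clause (!D), D = false.
Now (D) is unsatisfied and unit — conflict.
Either choice for C ends in contradiction.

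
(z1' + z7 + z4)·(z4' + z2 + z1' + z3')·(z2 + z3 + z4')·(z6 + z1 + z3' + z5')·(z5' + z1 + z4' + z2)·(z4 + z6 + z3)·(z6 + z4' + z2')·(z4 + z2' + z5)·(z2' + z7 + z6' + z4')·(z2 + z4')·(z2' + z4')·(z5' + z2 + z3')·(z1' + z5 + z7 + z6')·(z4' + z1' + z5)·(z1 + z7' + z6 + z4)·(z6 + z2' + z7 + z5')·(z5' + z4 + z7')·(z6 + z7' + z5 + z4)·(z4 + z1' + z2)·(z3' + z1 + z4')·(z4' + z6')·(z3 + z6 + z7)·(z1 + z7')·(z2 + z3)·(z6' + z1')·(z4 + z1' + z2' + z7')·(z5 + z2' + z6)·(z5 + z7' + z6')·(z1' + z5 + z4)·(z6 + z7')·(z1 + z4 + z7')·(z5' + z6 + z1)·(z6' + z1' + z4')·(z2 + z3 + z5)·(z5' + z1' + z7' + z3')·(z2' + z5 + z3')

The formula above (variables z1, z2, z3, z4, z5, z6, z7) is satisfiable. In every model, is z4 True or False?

Suppose z4 = 1.
From the singleton clause (z2), z2 = 1.
Now (z2') is unsatisfied and unit — conflict.
So every satisfying assignment has z4 = False.

False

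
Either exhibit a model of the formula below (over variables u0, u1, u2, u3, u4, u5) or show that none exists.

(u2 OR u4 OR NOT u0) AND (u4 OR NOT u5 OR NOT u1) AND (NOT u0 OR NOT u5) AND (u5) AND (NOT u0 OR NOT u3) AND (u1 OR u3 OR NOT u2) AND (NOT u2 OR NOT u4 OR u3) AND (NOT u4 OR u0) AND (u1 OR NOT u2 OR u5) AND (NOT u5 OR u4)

UNSATISFIABLE

Unit clause (u5) forces u5 = true.
Unit clause (NOT u0) forces u0 = false.
Unit clause (NOT u4) forces u4 = false.
Now (u4) is unsatisfied and unit — conflict.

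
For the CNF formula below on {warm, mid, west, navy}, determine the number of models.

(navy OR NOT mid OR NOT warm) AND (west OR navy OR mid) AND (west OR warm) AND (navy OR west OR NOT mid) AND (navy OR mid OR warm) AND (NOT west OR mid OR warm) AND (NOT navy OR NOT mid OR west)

There are 2^4 = 16 truth assignments over (warm, mid, west, navy).
Check each against the 7 clauses (columns in the order warm, mid, west, navy):
  F F F F  ✗ fails (west OR navy OR mid)
  F F F T  ✗ fails (west OR warm)
  F F T F  ✗ fails (navy OR mid OR warm)
  F F T T  ✗ fails (NOT west OR mid OR warm)
  F T F F  ✗ fails (west OR warm)
  F T F T  ✗ fails (west OR warm)
  F T T F  ✓ satisfies all
  F T T T  ✓ satisfies all
  T F F F  ✗ fails (west OR navy OR mid)
  T F F T  ✓ satisfies all
  T F T F  ✓ satisfies all
  T F T T  ✓ satisfies all
  T T F F  ✗ fails (navy OR NOT mid OR NOT warm)
  T T F T  ✗ fails (NOT navy OR NOT mid OR west)
  T T T F  ✗ fails (navy OR NOT mid OR NOT warm)
  T T T T  ✓ satisfies all
6 of the 16 rows are models.

6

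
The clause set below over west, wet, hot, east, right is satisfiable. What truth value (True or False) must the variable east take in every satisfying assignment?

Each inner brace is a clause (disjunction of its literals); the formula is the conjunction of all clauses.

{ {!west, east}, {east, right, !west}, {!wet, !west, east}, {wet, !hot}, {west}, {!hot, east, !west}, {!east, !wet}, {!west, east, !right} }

Suppose east = false.
Unit clause (!west) forces west = false.
But (west) is also a unit clause — contradiction.
So every satisfying assignment has east = True.

True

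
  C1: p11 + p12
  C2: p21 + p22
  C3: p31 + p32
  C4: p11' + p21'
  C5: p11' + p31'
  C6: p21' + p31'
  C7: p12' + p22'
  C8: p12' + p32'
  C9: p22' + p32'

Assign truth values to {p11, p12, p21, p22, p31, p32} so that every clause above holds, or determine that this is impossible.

UNSATISFIABLE

Suppose p11 = 1.
Unit clause (p21') forces p21 = 0.
Unit clause (p22) forces p22 = 1.
Unit clause (p31') forces p31 = 0.
Unit clause (p32) forces p32 = 1.
But (p32') is also a unit clause — contradiction.
Undo p11 and try p11 = 0.
Unit clause (p12) forces p12 = 1.
Unit clause (p22') forces p22 = 0.
Unit clause (p21) forces p21 = 1.
Unit clause (p31') forces p31 = 0.
Unit clause (p32) forces p32 = 1.
But (p32') is also a unit clause — contradiction.
Both values of p11 lead to a conflict.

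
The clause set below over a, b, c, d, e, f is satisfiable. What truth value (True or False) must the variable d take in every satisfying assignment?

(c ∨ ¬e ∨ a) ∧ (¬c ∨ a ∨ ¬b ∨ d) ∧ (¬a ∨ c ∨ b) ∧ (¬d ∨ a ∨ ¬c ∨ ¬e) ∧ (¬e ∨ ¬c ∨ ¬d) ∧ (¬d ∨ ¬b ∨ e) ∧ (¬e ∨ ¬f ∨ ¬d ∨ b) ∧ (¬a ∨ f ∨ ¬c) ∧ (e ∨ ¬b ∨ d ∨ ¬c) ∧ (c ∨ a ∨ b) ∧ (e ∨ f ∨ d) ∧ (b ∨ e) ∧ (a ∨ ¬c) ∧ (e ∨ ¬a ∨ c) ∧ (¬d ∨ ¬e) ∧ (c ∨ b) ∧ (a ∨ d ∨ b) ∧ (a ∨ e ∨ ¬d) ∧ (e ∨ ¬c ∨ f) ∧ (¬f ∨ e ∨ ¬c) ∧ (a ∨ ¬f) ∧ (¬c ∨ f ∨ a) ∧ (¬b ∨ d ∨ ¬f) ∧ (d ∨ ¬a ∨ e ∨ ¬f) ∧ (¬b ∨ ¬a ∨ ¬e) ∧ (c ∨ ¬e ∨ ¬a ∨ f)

False

Suppose d = True.
(¬e) alone gives e = False.
(¬b) alone gives b = False.
Now (b) is unsatisfied and unit — conflict.
So every satisfying assignment has d = False.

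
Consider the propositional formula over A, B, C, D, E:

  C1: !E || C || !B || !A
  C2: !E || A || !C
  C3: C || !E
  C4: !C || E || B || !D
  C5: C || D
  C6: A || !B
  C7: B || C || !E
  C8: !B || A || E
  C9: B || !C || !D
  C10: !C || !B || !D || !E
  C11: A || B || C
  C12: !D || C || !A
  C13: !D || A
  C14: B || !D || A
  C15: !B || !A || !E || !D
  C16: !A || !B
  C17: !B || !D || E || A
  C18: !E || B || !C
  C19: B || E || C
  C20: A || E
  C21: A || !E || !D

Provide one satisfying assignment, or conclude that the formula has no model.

Branch on C: set C = true.
Branch on E: set E = false.
(A) alone gives A = true.
(!B) alone gives B = false.
(!D) alone gives D = false.
Every clause now holds.

A: true, B: false, C: true, D: false, E: false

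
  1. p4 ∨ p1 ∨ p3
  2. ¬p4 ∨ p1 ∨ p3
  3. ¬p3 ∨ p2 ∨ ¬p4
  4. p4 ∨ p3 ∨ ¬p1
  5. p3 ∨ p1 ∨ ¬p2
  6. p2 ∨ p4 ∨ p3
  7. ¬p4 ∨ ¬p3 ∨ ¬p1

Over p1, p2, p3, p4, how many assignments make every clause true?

There are 2^4 = 16 truth assignments over (p1, p2, p3, p4).
Check each against the 7 clauses (columns in the order p1, p2, p3, p4):
  F F F F  ✗ fails (p4 ∨ p1 ∨ p3)
  F F F T  ✗ fails (¬p4 ∨ p1 ∨ p3)
  F F T F  ✓ satisfies all
  F F T T  ✗ fails (¬p3 ∨ p2 ∨ ¬p4)
  F T F F  ✗ fails (p4 ∨ p1 ∨ p3)
  F T F T  ✗ fails (¬p4 ∨ p1 ∨ p3)
  F T T F  ✓ satisfies all
  F T T T  ✓ satisfies all
  T F F F  ✗ fails (p4 ∨ p3 ∨ ¬p1)
  T F F T  ✓ satisfies all
  T F T F  ✓ satisfies all
  T F T T  ✗ fails (¬p3 ∨ p2 ∨ ¬p4)
  T T F F  ✗ fails (p4 ∨ p3 ∨ ¬p1)
  T T F T  ✓ satisfies all
  T T T F  ✓ satisfies all
  T T T T  ✗ fails (¬p4 ∨ ¬p3 ∨ ¬p1)
7 of the 16 rows are models.

7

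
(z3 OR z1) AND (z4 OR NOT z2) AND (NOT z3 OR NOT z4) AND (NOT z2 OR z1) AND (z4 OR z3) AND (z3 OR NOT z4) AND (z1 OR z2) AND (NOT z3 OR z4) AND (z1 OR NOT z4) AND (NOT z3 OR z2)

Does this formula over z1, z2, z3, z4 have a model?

Unsatisfiable

Try z3 = true.
Unit clause (NOT z4) forces z4 = false.
That conflicts with the unit clause (z4).
So z3 must be the other value — set z3 = false.
Unit clause (z1) forces z1 = true.
Unit clause (z4) forces z4 = true.
That conflicts with the unit clause (NOT z4).
Neither z3 = true nor z3 = false works.
No assignment satisfies every clause.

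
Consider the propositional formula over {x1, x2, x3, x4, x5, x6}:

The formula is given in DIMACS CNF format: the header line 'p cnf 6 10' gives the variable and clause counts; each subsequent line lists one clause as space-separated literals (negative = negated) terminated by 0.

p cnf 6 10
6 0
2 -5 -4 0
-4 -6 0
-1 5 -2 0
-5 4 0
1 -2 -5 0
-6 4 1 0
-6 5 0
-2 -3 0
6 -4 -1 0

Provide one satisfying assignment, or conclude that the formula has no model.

The clause (x6) is unit, so x6 = True.
The clause (¬x4) is unit, so x4 = False.
The clause (¬x5) is unit, so x5 = False.
Now (x5) is unsatisfied and unit — conflict.

UNSATISFIABLE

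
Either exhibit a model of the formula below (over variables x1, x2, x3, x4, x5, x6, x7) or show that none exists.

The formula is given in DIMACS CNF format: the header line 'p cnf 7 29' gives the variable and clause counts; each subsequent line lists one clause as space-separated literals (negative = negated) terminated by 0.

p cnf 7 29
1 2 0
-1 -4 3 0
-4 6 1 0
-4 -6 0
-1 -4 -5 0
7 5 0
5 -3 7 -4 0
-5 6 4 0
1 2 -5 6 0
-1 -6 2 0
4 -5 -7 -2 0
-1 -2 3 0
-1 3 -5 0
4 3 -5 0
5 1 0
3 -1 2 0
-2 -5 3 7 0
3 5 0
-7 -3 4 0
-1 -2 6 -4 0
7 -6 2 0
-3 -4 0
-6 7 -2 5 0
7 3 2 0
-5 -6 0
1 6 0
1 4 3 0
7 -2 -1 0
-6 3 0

UNSATISFIABLE

Try x1 = True.
Try x4 = False.
Try x7 = True.
The clause (¬x3) is unit, so x3 = False.
The clause (¬x2) is unit, so x2 = False.
But (x2) is also a unit clause — contradiction.
Backtrack on x7: now try x7 = False.
The clause (x5) is unit, so x5 = True.
The clause (x6) is unit, so x6 = True.
But (¬x6) is also a unit clause — contradiction.
Either choice for x7 ends in contradiction.
Backtrack on x4: now try x4 = True.
The clause (x3) is unit, so x3 = True.
But (¬x3) is also a unit clause — contradiction.
Either choice for x4 ends in contradiction.
Backtrack on x1: now try x1 = False.
The clause (x2) is unit, so x2 = True.
The clause (x5) is unit, so x5 = True.
The clause (¬x6) is unit, so x6 = False.
But (x6) is also a unit clause — contradiction.
Either choice for x1 ends in contradiction.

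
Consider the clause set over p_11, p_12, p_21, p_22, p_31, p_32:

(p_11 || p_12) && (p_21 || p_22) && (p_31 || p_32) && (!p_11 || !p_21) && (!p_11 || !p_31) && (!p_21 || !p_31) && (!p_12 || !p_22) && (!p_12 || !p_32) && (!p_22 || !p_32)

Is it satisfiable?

Suppose p_11 = true.
The clause (!p_21) is unit, so p_21 = false.
The clause (p_22) is unit, so p_22 = true.
The clause (!p_31) is unit, so p_31 = false.
The clause (p_32) is unit, so p_32 = true.
That conflicts with the unit clause (!p_32).
Backtrack on p_11: now try p_11 = false.
The clause (p_12) is unit, so p_12 = true.
The clause (!p_22) is unit, so p_22 = false.
The clause (p_21) is unit, so p_21 = true.
The clause (!p_31) is unit, so p_31 = false.
The clause (p_32) is unit, so p_32 = true.
That conflicts with the unit clause (!p_32).
Both values of p_11 lead to a conflict.
No assignment satisfies every clause.

No, unsatisfiable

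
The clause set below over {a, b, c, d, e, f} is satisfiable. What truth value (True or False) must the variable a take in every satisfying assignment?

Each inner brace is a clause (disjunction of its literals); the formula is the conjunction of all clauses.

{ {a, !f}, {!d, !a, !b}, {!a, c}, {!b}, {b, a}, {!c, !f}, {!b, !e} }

Suppose a = false.
Unit clause (!f) forces f = false.
Unit clause (!b) forces b = false.
But (b) is also a unit clause — contradiction.
So every satisfying assignment has a = True.

True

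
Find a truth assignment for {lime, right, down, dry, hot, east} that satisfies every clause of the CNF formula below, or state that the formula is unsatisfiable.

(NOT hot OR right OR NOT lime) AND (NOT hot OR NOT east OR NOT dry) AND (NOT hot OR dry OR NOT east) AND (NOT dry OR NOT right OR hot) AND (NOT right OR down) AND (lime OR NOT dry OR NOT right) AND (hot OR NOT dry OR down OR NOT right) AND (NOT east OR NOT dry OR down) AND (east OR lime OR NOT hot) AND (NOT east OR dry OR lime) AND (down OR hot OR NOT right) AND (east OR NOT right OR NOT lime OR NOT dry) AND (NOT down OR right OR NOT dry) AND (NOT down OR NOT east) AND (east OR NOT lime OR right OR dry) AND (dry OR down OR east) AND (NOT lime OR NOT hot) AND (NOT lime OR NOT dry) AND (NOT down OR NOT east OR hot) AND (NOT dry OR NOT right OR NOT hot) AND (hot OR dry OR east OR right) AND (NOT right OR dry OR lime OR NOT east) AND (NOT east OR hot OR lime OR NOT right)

lime: true,  right: true,  down: true,  dry: false,  hot: false,  east: false

Branch on right: set right = true.
(down) alone gives down = true.
(NOT east) alone gives east = false.
Branch on dry: set dry = false.
Branch on lime: set lime = true.
(NOT hot) alone gives hot = false.
All clauses are satisfied.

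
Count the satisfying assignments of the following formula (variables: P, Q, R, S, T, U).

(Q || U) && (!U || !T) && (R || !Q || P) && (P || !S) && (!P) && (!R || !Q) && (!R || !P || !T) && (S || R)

There are 2^6 = 64 truth assignments over (P, Q, R, S, T, U).
Split on U. With U = true, the clauses containing U are satisfied and !U drops from the rest; 1 of the 2^5 = 32 assignments to the other variables satisfy what remains.
With U = false, by the same count on the reduced clause set, 0 assignments work.
(One model: P=F, Q=F, R=T, S=F, T=F, U=T.)
Total: 1 + 0 = 1.

1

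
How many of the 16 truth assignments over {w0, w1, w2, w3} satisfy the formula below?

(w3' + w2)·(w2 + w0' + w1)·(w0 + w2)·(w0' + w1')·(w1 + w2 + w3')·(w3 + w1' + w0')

There are 2^4 = 16 truth assignments over (w0, w1, w2, w3).
Check each against the 6 clauses (columns in the order w0, w1, w2, w3):
  F F F F  ✗ fails (w0 + w2)
  F F F T  ✗ fails (w3' + w2)
  F F T F  ✓ satisfies all
  F F T T  ✓ satisfies all
  F T F F  ✗ fails (w0 + w2)
  F T F T  ✗ fails (w3' + w2)
  F T T F  ✓ satisfies all
  F T T T  ✓ satisfies all
  T F F F  ✗ fails (w2 + w0' + w1)
  T F F T  ✗ fails (w3' + w2)
  T F T F  ✓ satisfies all
  T F T T  ✓ satisfies all
  T T F F  ✗ fails (w0' + w1')
  T T F T  ✗ fails (w3' + w2)
  T T T F  ✗ fails (w0' + w1')
  T T T T  ✗ fails (w0' + w1')
6 of the 16 rows are models.

6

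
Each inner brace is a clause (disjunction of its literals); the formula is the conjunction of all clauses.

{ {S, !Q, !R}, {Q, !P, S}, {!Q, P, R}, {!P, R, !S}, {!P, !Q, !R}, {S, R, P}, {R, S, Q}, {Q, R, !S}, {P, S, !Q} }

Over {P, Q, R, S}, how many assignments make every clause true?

5

There are 2^4 = 16 truth assignments over (P, Q, R, S).
Check each against the 9 clauses (columns in the order P, Q, R, S):
  F F F F  ✗ fails (S || R || P)
  F F F T  ✗ fails (Q || R || !S)
  F F T F  ✓ satisfies all
  F F T T  ✓ satisfies all
  F T F F  ✗ fails (!Q || P || R)
  F T F T  ✗ fails (!Q || P || R)
  F T T F  ✗ fails (S || !Q || !R)
  F T T T  ✓ satisfies all
  T F F F  ✗ fails (Q || !P || S)
  T F F T  ✗ fails (!P || R || !S)
  T F T F  ✗ fails (Q || !P || S)
  T F T T  ✓ satisfies all
  T T F F  ✓ satisfies all
  T T F T  ✗ fails (!P || R || !S)
  T T T F  ✗ fails (S || !Q || !R)
  T T T T  ✗ fails (!P || !Q || !R)
5 of the 16 rows are models.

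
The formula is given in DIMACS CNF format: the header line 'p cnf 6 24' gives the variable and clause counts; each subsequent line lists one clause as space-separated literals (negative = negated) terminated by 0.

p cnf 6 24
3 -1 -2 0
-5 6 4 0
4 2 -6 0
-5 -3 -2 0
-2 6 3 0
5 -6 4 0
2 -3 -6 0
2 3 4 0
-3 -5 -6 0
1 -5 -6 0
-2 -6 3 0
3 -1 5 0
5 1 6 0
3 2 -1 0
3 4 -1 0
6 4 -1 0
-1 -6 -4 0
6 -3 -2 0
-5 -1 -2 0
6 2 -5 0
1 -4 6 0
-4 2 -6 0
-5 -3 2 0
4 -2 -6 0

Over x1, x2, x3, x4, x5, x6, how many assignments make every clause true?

There are 2^6 = 64 truth assignments over (x1, x2, x3, x4, x5, x6).
Split on x6. With x6 = True, the clauses containing x6 are satisfied and ¬x6 drops from the rest; 1 of the 2^5 = 32 assignments to the other variables satisfy what remains.
With x6 = False, by the same count on the reduced clause set, 1 assignment works.
(One model: x1=F, x2=T, x3=T, x4=T, x5=F, x6=T.)
Total: 1 + 1 = 2.

2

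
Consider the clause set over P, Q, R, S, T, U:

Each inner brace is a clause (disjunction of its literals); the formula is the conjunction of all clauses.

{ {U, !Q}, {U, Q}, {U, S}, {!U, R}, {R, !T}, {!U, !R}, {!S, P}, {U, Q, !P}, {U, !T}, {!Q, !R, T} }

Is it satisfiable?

Unsatisfiable

Case U = true:
(R) alone gives R = true.
Now (!R) is unsatisfied and unit — conflict.
So U must be the other value — set U = false.
(!Q) alone gives Q = false.
Now (Q) is unsatisfied and unit — conflict.
Neither U = true nor U = false works.
No assignment satisfies every clause.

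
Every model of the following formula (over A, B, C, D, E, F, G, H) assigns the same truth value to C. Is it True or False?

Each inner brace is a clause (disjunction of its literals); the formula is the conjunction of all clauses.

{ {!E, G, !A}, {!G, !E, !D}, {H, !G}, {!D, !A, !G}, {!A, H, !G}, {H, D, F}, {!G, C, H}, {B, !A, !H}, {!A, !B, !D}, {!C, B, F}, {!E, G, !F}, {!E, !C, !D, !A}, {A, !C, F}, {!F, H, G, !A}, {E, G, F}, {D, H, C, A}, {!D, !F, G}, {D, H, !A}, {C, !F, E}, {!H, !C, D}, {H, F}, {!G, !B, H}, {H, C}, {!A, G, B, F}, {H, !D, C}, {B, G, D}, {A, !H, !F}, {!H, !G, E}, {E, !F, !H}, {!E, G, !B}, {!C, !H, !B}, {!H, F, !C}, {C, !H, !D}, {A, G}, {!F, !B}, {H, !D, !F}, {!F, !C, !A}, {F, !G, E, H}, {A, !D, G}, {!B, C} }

Suppose C = true.
Branch on H: set H = true.
From the singleton clause (D), D = true.
From the singleton clause (!B), B = false.
From the singleton clause (!A), A = false.
From the singleton clause (F), F = true.
That conflicts with the unit clause (!F).
Backtrack on H: now try H = false.
From the singleton clause (!G), G = false.
From the singleton clause (F), F = true.
From the singleton clause (!E), E = false.
From the singleton clause (!A), A = false.
That conflicts with the unit clause (A).
Neither H = true nor H = false works.
So every satisfying assignment has C = False.

False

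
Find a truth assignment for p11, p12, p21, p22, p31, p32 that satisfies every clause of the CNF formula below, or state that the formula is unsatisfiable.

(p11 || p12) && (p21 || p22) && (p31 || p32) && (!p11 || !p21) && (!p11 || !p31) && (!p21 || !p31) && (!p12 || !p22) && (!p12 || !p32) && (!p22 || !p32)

Suppose p11 = true.
(!p21) alone gives p21 = false.
(p22) alone gives p22 = true.
(!p31) alone gives p31 = false.
(p32) alone gives p32 = true.
But (!p32) is also a unit clause — contradiction.
So p11 must be the other value — set p11 = false.
(p12) alone gives p12 = true.
(!p22) alone gives p22 = false.
(p21) alone gives p21 = true.
(!p31) alone gives p31 = false.
(p32) alone gives p32 = true.
But (!p32) is also a unit clause — contradiction.
Either choice for p11 ends in contradiction.

UNSATISFIABLE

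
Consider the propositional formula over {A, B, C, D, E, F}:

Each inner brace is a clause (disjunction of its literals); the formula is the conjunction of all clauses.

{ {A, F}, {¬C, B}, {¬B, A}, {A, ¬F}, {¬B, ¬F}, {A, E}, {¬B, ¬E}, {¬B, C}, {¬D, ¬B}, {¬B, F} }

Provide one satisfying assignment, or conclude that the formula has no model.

Suppose A = True.
Suppose C = False.
Unit clause (¬B) forces B = False.
Every clause is now satisfied; D, E, F are unconstrained.

A: True, B: False, C: False, D: True, E: False, F: True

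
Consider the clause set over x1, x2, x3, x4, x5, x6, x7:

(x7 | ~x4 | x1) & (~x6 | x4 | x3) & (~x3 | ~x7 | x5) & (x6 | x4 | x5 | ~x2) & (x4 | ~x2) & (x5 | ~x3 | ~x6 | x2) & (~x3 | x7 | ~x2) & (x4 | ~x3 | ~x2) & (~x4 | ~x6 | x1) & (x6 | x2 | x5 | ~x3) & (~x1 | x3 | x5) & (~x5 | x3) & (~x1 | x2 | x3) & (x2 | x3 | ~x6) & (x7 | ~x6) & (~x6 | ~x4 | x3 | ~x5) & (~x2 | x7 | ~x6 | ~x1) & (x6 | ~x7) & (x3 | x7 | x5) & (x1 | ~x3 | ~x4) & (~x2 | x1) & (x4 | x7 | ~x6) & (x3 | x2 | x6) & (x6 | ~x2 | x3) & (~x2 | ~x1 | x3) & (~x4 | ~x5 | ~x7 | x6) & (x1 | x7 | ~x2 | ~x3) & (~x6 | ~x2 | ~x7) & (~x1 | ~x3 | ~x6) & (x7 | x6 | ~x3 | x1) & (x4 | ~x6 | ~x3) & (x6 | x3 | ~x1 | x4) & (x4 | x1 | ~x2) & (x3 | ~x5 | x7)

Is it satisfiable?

Satisfiable

Suppose x4 = 1.
Suppose x7 = 0.
(x1) alone gives x1 = 1.
(~x6) alone gives x6 = 0.
Suppose x3 = 1.
(~x2) alone gives x2 = 0.
(x5) alone gives x5 = 1.
Every clause now holds.
A satisfying assignment: x1 ↦ 1,  x2 ↦ 0,  x3 ↦ 1,  x4 ↦ 1,  x5 ↦ 1,  x6 ↦ 0,  x7 ↦ 0.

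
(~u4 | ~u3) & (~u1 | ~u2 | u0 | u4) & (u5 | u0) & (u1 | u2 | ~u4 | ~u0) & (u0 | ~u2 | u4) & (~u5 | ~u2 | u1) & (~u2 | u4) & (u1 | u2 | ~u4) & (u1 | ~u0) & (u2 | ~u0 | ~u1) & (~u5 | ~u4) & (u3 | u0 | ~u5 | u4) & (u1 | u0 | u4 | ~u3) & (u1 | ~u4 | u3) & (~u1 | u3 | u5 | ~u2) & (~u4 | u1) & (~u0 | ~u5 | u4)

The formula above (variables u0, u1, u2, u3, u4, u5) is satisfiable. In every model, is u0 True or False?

False

Suppose u0 = 1.
The clause (u1) is unit, so u1 = 1.
The clause (u2) is unit, so u2 = 1.
The clause (u4) is unit, so u4 = 1.
The clause (~u3) is unit, so u3 = 0.
The clause (~u5) is unit, so u5 = 0.
Now (u5) is unsatisfied and unit — conflict.
So every satisfying assignment has u0 = False.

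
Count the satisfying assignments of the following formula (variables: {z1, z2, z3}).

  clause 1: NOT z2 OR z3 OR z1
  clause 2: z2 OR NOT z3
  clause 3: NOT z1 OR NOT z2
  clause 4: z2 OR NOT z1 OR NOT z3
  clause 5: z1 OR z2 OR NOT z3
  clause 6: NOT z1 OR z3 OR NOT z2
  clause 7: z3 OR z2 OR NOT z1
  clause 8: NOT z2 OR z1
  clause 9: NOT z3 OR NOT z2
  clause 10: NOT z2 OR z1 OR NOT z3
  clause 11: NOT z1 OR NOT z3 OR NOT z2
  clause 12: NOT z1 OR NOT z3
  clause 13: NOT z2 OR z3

1

There are 2^3 = 8 truth assignments over (z1, z2, z3).
Check each against the 13 clauses (columns in the order z1, z2, z3):
  F F F  ✓ satisfies all
  F F T  ✗ fails (z2 OR NOT z3)
  F T F  ✗ fails (NOT z2 OR z3 OR z1)
  F T T  ✗ fails (NOT z2 OR z1)
  T F F  ✗ fails (z3 OR z2 OR NOT z1)
  T F T  ✗ fails (z2 OR NOT z3)
  T T F  ✗ fails (NOT z1 OR NOT z2)
  T T T  ✗ fails (NOT z1 OR NOT z2)
1 of the 8 rows is a model.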